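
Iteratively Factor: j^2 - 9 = (j - 3)*(j + 3)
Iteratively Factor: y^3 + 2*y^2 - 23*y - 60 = (y + 4)*(y^2 - 2*y - 15) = (y - 5)*(y + 4)*(y + 3)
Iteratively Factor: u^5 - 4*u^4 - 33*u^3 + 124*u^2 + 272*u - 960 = (u + 4)*(u^4 - 8*u^3 - u^2 + 128*u - 240) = (u - 3)*(u + 4)*(u^3 - 5*u^2 - 16*u + 80) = (u - 3)*(u + 4)^2*(u^2 - 9*u + 20) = (u - 4)*(u - 3)*(u + 4)^2*(u - 5)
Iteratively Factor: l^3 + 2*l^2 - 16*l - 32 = (l + 2)*(l^2 - 16) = (l - 4)*(l + 2)*(l + 4)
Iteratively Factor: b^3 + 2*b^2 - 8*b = (b - 2)*(b^2 + 4*b) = b*(b - 2)*(b + 4)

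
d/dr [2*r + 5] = 2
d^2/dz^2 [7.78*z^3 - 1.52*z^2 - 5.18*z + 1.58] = 46.68*z - 3.04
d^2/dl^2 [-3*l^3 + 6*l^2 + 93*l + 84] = 12 - 18*l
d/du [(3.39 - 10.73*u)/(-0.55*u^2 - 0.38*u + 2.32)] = (-5.9015*u^2 + 3.729*u - 23.6054)/(0.3025*u^4 + 0.418*u^3 - 2.4076*u^2 - 1.7632*u + 5.3824)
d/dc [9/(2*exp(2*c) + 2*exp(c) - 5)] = (-36*exp(c) - 18)*exp(c)/(2*exp(2*c) + 2*exp(c) - 5)^2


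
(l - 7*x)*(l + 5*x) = l^2 - 2*l*x - 35*x^2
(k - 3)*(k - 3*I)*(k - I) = k^3 - 3*k^2 - 4*I*k^2 - 3*k + 12*I*k + 9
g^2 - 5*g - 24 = (g - 8)*(g + 3)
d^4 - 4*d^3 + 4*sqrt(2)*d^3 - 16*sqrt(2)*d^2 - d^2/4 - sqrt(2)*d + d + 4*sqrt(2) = (d - 4)*(d - 1/2)*(d + 1/2)*(d + 4*sqrt(2))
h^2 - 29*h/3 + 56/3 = (h - 7)*(h - 8/3)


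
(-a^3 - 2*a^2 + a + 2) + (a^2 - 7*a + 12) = -a^3 - a^2 - 6*a + 14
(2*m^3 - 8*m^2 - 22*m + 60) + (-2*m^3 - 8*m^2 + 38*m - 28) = -16*m^2 + 16*m + 32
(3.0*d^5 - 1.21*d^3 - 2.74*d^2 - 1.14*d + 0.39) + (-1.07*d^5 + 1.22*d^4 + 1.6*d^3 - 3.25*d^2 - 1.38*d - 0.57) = 1.93*d^5 + 1.22*d^4 + 0.39*d^3 - 5.99*d^2 - 2.52*d - 0.18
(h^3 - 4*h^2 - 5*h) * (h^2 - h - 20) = h^5 - 5*h^4 - 21*h^3 + 85*h^2 + 100*h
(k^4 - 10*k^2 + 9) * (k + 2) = k^5 + 2*k^4 - 10*k^3 - 20*k^2 + 9*k + 18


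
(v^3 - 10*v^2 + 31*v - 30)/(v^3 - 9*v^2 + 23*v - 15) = (v - 2)/(v - 1)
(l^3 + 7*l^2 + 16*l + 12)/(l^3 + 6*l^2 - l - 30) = (l^2 + 4*l + 4)/(l^2 + 3*l - 10)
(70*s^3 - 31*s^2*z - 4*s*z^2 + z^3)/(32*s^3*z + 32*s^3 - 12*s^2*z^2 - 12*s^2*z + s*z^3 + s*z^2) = (70*s^3 - 31*s^2*z - 4*s*z^2 + z^3)/(s*(32*s^2*z + 32*s^2 - 12*s*z^2 - 12*s*z + z^3 + z^2))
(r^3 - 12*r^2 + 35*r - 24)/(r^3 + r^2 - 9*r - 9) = (r^2 - 9*r + 8)/(r^2 + 4*r + 3)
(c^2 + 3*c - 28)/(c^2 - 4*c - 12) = (-c^2 - 3*c + 28)/(-c^2 + 4*c + 12)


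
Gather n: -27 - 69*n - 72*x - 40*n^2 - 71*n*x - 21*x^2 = -40*n^2 + n*(-71*x - 69) - 21*x^2 - 72*x - 27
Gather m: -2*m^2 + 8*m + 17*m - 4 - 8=-2*m^2 + 25*m - 12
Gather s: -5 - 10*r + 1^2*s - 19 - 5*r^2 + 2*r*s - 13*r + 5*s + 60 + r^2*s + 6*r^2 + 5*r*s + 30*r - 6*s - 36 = r^2 + 7*r + s*(r^2 + 7*r)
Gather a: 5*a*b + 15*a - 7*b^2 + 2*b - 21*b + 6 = a*(5*b + 15) - 7*b^2 - 19*b + 6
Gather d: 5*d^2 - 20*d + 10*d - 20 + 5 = 5*d^2 - 10*d - 15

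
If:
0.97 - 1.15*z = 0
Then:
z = 0.84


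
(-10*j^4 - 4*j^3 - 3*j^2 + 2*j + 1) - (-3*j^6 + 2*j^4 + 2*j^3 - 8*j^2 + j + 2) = 3*j^6 - 12*j^4 - 6*j^3 + 5*j^2 + j - 1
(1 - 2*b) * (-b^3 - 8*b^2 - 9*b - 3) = 2*b^4 + 15*b^3 + 10*b^2 - 3*b - 3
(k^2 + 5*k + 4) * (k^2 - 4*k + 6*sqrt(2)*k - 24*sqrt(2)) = k^4 + k^3 + 6*sqrt(2)*k^3 - 16*k^2 + 6*sqrt(2)*k^2 - 96*sqrt(2)*k - 16*k - 96*sqrt(2)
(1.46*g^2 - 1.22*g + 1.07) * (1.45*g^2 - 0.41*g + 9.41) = 2.117*g^4 - 2.3676*g^3 + 15.7903*g^2 - 11.9189*g + 10.0687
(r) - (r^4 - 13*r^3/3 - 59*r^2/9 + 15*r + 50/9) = -r^4 + 13*r^3/3 + 59*r^2/9 - 14*r - 50/9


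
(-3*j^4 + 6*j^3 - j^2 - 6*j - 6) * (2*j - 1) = -6*j^5 + 15*j^4 - 8*j^3 - 11*j^2 - 6*j + 6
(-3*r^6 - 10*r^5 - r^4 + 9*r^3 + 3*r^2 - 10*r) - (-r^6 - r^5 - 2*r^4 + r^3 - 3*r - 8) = -2*r^6 - 9*r^5 + r^4 + 8*r^3 + 3*r^2 - 7*r + 8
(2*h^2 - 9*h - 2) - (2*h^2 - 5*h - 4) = 2 - 4*h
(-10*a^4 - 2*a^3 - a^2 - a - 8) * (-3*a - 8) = 30*a^5 + 86*a^4 + 19*a^3 + 11*a^2 + 32*a + 64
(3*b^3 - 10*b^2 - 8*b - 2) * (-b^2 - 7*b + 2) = -3*b^5 - 11*b^4 + 84*b^3 + 38*b^2 - 2*b - 4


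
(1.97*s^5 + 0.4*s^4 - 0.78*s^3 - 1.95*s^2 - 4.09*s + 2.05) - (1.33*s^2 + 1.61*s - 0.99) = 1.97*s^5 + 0.4*s^4 - 0.78*s^3 - 3.28*s^2 - 5.7*s + 3.04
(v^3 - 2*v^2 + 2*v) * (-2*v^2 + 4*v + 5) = -2*v^5 + 8*v^4 - 7*v^3 - 2*v^2 + 10*v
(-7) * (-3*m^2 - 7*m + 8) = 21*m^2 + 49*m - 56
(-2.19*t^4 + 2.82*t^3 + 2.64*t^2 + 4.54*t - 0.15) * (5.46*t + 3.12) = -11.9574*t^5 + 8.5644*t^4 + 23.2128*t^3 + 33.0252*t^2 + 13.3458*t - 0.468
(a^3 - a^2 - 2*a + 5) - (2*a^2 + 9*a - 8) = a^3 - 3*a^2 - 11*a + 13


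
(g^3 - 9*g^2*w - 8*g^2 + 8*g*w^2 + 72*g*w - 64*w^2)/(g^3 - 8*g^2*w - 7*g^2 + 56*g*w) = (g^2 - g*w - 8*g + 8*w)/(g*(g - 7))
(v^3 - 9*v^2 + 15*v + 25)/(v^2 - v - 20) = (v^2 - 4*v - 5)/(v + 4)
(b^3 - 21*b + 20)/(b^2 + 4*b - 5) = b - 4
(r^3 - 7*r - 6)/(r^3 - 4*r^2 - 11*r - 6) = (r^2 - r - 6)/(r^2 - 5*r - 6)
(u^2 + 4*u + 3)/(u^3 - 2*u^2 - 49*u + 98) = (u^2 + 4*u + 3)/(u^3 - 2*u^2 - 49*u + 98)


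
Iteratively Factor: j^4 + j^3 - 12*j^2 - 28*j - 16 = (j + 1)*(j^3 - 12*j - 16) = (j - 4)*(j + 1)*(j^2 + 4*j + 4) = (j - 4)*(j + 1)*(j + 2)*(j + 2)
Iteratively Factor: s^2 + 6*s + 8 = (s + 2)*(s + 4)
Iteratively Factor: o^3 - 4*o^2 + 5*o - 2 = (o - 1)*(o^2 - 3*o + 2) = (o - 1)^2*(o - 2)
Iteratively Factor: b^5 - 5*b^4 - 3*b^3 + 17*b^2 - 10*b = (b - 5)*(b^4 - 3*b^2 + 2*b) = (b - 5)*(b - 1)*(b^3 + b^2 - 2*b) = b*(b - 5)*(b - 1)*(b^2 + b - 2) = b*(b - 5)*(b - 1)^2*(b + 2)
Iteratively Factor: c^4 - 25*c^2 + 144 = (c + 4)*(c^3 - 4*c^2 - 9*c + 36) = (c - 4)*(c + 4)*(c^2 - 9) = (c - 4)*(c + 3)*(c + 4)*(c - 3)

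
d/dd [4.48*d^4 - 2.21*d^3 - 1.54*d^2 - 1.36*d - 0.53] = 17.92*d^3 - 6.63*d^2 - 3.08*d - 1.36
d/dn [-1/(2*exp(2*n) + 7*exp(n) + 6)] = (4*exp(n) + 7)*exp(n)/(2*exp(2*n) + 7*exp(n) + 6)^2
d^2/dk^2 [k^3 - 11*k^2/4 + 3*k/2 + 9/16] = 6*k - 11/2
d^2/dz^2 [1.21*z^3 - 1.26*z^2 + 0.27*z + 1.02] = 7.26*z - 2.52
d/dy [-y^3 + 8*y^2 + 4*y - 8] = -3*y^2 + 16*y + 4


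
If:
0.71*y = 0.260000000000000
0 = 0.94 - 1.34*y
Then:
No Solution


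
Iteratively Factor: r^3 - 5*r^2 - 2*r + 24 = (r - 3)*(r^2 - 2*r - 8) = (r - 3)*(r + 2)*(r - 4)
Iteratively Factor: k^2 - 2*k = (k)*(k - 2)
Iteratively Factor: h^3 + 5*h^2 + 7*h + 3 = (h + 1)*(h^2 + 4*h + 3) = (h + 1)^2*(h + 3)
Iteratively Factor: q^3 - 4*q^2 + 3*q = (q)*(q^2 - 4*q + 3) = q*(q - 3)*(q - 1)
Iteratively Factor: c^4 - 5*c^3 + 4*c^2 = (c)*(c^3 - 5*c^2 + 4*c) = c*(c - 1)*(c^2 - 4*c) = c^2*(c - 1)*(c - 4)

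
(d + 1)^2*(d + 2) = d^3 + 4*d^2 + 5*d + 2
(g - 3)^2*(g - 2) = g^3 - 8*g^2 + 21*g - 18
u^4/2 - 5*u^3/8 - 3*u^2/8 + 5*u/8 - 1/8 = (u/2 + 1/2)*(u - 1)^2*(u - 1/4)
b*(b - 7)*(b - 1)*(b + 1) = b^4 - 7*b^3 - b^2 + 7*b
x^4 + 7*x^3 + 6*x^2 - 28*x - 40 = (x - 2)*(x + 2)^2*(x + 5)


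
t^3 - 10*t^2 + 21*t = t*(t - 7)*(t - 3)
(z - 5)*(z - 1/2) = z^2 - 11*z/2 + 5/2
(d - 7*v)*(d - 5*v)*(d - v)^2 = d^4 - 14*d^3*v + 60*d^2*v^2 - 82*d*v^3 + 35*v^4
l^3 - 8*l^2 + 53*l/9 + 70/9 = (l - 7)*(l - 5/3)*(l + 2/3)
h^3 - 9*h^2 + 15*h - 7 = (h - 7)*(h - 1)^2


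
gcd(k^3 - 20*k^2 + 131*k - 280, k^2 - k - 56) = k - 8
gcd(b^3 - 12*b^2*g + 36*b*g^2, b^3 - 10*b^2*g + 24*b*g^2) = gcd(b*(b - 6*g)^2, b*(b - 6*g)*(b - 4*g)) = b^2 - 6*b*g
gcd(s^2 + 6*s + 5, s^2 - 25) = s + 5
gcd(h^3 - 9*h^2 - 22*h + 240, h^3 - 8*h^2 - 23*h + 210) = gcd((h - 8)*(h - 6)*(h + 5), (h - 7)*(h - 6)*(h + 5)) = h^2 - h - 30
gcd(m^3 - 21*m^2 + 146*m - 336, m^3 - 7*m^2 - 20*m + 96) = m - 8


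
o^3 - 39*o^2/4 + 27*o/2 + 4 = (o - 8)*(o - 2)*(o + 1/4)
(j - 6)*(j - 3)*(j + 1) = j^3 - 8*j^2 + 9*j + 18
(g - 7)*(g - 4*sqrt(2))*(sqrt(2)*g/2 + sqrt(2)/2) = sqrt(2)*g^3/2 - 3*sqrt(2)*g^2 - 4*g^2 - 7*sqrt(2)*g/2 + 24*g + 28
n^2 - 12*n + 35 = (n - 7)*(n - 5)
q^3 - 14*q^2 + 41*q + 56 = (q - 8)*(q - 7)*(q + 1)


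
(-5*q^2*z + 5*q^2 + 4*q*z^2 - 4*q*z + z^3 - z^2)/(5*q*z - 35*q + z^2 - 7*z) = (-q*z + q + z^2 - z)/(z - 7)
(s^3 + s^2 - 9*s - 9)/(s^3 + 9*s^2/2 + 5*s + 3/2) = 2*(s - 3)/(2*s + 1)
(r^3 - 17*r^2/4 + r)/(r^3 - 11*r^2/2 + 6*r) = (4*r - 1)/(2*(2*r - 3))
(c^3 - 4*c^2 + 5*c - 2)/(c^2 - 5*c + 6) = (c^2 - 2*c + 1)/(c - 3)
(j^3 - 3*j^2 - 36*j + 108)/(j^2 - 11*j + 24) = (j^2 - 36)/(j - 8)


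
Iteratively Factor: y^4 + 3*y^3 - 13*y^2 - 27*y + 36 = (y - 1)*(y^3 + 4*y^2 - 9*y - 36) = (y - 1)*(y + 4)*(y^2 - 9) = (y - 1)*(y + 3)*(y + 4)*(y - 3)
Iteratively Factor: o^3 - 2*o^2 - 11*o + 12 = (o + 3)*(o^2 - 5*o + 4) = (o - 4)*(o + 3)*(o - 1)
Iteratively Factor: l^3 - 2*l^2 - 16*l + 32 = (l + 4)*(l^2 - 6*l + 8) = (l - 4)*(l + 4)*(l - 2)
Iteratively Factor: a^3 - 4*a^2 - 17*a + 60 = (a + 4)*(a^2 - 8*a + 15) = (a - 3)*(a + 4)*(a - 5)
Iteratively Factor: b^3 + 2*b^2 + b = (b + 1)*(b^2 + b) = b*(b + 1)*(b + 1)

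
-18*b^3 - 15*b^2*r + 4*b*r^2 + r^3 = (-3*b + r)*(b + r)*(6*b + r)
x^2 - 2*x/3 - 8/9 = (x - 4/3)*(x + 2/3)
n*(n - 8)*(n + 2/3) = n^3 - 22*n^2/3 - 16*n/3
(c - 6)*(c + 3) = c^2 - 3*c - 18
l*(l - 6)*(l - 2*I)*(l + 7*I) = l^4 - 6*l^3 + 5*I*l^3 + 14*l^2 - 30*I*l^2 - 84*l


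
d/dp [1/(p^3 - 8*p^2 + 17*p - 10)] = (-3*p^2 + 16*p - 17)/(p^3 - 8*p^2 + 17*p - 10)^2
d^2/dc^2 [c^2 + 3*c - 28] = 2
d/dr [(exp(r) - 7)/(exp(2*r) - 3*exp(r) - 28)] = -exp(r)/(exp(2*r) + 8*exp(r) + 16)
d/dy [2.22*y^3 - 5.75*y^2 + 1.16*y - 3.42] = 6.66*y^2 - 11.5*y + 1.16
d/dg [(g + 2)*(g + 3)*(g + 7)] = 3*g^2 + 24*g + 41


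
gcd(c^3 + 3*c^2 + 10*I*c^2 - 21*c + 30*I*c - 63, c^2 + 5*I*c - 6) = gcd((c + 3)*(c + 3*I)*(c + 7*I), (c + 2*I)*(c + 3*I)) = c + 3*I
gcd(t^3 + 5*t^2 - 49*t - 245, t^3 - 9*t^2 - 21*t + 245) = t^2 - 2*t - 35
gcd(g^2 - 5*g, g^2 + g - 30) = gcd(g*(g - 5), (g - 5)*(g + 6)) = g - 5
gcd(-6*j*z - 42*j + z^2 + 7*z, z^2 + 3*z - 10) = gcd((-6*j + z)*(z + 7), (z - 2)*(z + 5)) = 1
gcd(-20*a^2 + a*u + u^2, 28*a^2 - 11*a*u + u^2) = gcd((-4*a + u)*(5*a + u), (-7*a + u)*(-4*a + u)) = -4*a + u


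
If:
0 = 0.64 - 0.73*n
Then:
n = 0.88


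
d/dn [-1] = 0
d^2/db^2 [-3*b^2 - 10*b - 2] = -6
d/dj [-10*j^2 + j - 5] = 1 - 20*j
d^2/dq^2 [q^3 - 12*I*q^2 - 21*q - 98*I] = 6*q - 24*I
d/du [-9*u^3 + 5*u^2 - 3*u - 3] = -27*u^2 + 10*u - 3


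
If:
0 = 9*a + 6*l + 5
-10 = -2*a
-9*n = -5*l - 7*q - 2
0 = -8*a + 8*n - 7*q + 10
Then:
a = 5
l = -25/3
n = -209/3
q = -1762/21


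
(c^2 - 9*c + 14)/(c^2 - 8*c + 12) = (c - 7)/(c - 6)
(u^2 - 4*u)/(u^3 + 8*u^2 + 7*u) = (u - 4)/(u^2 + 8*u + 7)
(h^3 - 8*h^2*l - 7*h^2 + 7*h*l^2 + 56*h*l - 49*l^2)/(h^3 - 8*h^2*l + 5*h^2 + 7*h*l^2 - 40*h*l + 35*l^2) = (h - 7)/(h + 5)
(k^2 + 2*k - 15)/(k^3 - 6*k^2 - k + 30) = (k + 5)/(k^2 - 3*k - 10)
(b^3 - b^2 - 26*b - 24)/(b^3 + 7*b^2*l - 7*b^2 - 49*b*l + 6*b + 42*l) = (b^2 + 5*b + 4)/(b^2 + 7*b*l - b - 7*l)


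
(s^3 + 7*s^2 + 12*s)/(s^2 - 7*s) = (s^2 + 7*s + 12)/(s - 7)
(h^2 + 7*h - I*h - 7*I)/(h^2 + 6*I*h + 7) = (h + 7)/(h + 7*I)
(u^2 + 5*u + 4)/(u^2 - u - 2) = (u + 4)/(u - 2)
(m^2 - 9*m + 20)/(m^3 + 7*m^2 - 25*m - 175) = (m - 4)/(m^2 + 12*m + 35)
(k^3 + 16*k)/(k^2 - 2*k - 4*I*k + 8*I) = k*(k + 4*I)/(k - 2)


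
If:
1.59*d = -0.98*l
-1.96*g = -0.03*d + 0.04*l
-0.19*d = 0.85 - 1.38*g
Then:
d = -6.90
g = -0.33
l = 11.20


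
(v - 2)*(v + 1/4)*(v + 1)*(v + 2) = v^4 + 5*v^3/4 - 15*v^2/4 - 5*v - 1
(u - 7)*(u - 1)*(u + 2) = u^3 - 6*u^2 - 9*u + 14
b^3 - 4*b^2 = b^2*(b - 4)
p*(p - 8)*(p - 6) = p^3 - 14*p^2 + 48*p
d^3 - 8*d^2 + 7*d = d*(d - 7)*(d - 1)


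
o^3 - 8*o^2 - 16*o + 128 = (o - 8)*(o - 4)*(o + 4)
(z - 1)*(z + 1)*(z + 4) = z^3 + 4*z^2 - z - 4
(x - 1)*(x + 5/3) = x^2 + 2*x/3 - 5/3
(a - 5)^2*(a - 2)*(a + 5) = a^4 - 7*a^3 - 15*a^2 + 175*a - 250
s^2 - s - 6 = (s - 3)*(s + 2)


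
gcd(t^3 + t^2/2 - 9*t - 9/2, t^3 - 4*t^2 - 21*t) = t + 3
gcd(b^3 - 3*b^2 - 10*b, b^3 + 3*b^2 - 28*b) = b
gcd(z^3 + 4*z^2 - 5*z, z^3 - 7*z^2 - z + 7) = z - 1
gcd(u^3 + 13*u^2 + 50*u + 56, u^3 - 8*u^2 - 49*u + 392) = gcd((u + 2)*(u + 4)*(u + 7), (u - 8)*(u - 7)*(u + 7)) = u + 7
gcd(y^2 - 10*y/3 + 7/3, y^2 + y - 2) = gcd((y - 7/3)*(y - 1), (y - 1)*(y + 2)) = y - 1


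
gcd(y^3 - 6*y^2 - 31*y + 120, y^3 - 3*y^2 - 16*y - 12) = 1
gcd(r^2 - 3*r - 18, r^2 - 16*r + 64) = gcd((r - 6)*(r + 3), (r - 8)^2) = 1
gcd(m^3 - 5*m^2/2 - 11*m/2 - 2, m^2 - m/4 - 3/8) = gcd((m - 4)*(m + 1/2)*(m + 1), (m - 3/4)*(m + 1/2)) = m + 1/2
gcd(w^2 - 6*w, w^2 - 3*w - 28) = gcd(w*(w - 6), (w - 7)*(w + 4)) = 1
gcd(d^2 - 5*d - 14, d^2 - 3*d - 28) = d - 7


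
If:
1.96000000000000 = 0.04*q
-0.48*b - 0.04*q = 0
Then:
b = -4.08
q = 49.00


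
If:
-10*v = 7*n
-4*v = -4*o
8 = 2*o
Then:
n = -40/7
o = 4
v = 4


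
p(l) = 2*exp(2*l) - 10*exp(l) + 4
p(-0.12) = -3.30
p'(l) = 4*exp(2*l) - 10*exp(l)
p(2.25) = 89.16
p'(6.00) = 646984.88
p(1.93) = 30.04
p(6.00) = 321479.29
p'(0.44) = -5.88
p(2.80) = 380.41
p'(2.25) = 265.19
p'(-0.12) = -5.72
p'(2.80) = 917.26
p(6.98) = 2300153.81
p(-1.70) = 2.24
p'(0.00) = -6.00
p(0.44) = -6.71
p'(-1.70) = -1.69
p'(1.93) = 120.97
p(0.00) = -4.00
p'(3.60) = 4991.74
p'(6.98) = 4611048.80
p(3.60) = 2316.88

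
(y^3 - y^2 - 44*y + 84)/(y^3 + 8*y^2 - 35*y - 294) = (y - 2)/(y + 7)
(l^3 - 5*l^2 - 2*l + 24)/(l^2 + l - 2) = (l^2 - 7*l + 12)/(l - 1)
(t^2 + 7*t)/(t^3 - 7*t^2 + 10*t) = (t + 7)/(t^2 - 7*t + 10)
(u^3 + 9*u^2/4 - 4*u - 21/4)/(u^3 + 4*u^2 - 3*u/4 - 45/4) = (4*u^2 - 3*u - 7)/(4*u^2 + 4*u - 15)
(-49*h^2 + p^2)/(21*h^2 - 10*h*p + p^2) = (7*h + p)/(-3*h + p)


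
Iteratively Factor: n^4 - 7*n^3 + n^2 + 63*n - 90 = (n - 5)*(n^3 - 2*n^2 - 9*n + 18) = (n - 5)*(n + 3)*(n^2 - 5*n + 6) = (n - 5)*(n - 3)*(n + 3)*(n - 2)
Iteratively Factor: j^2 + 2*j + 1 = (j + 1)*(j + 1)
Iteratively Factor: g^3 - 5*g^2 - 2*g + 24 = (g - 3)*(g^2 - 2*g - 8) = (g - 3)*(g + 2)*(g - 4)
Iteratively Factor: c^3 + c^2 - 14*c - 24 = (c + 3)*(c^2 - 2*c - 8) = (c + 2)*(c + 3)*(c - 4)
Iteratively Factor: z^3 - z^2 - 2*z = (z - 2)*(z^2 + z) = (z - 2)*(z + 1)*(z)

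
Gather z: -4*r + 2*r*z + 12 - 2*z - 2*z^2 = -4*r - 2*z^2 + z*(2*r - 2) + 12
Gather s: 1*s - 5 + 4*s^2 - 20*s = 4*s^2 - 19*s - 5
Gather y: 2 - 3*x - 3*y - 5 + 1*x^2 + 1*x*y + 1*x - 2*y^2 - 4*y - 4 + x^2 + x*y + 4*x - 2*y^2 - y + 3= 2*x^2 + 2*x - 4*y^2 + y*(2*x - 8) - 4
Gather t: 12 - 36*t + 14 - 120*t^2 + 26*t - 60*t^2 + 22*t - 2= -180*t^2 + 12*t + 24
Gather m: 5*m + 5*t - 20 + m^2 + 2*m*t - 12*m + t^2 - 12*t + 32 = m^2 + m*(2*t - 7) + t^2 - 7*t + 12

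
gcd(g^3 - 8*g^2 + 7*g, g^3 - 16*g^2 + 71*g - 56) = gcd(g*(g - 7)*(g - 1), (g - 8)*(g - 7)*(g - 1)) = g^2 - 8*g + 7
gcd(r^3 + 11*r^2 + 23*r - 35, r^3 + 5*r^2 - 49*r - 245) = r^2 + 12*r + 35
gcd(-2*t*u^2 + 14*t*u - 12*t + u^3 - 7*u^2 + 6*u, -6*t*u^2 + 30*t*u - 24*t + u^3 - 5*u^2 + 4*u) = u - 1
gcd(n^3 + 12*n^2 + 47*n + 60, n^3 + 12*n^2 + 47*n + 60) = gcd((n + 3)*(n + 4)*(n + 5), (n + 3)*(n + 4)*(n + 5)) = n^3 + 12*n^2 + 47*n + 60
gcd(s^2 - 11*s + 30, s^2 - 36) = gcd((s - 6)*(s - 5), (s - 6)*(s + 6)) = s - 6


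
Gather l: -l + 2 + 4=6 - l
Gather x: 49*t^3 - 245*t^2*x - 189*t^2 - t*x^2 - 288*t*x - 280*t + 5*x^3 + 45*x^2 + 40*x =49*t^3 - 189*t^2 - 280*t + 5*x^3 + x^2*(45 - t) + x*(-245*t^2 - 288*t + 40)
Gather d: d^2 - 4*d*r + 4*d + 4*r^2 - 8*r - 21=d^2 + d*(4 - 4*r) + 4*r^2 - 8*r - 21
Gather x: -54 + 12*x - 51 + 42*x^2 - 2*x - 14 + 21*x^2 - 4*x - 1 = 63*x^2 + 6*x - 120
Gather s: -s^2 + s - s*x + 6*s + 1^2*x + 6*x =-s^2 + s*(7 - x) + 7*x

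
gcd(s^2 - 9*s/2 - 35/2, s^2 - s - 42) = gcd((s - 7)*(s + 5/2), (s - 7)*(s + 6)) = s - 7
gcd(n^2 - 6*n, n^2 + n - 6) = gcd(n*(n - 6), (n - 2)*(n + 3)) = 1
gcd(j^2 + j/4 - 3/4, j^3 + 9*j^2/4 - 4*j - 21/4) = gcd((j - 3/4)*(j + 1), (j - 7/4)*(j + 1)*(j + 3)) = j + 1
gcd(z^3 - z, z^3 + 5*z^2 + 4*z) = z^2 + z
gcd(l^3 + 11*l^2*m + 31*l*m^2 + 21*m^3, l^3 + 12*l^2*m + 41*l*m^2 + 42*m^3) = l^2 + 10*l*m + 21*m^2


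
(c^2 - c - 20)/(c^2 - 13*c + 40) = (c + 4)/(c - 8)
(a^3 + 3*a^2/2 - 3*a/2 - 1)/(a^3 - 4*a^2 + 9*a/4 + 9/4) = 2*(a^2 + a - 2)/(2*a^2 - 9*a + 9)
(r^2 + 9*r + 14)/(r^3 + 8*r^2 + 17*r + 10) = (r + 7)/(r^2 + 6*r + 5)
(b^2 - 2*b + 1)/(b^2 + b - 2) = (b - 1)/(b + 2)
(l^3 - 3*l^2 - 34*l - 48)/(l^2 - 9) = (l^2 - 6*l - 16)/(l - 3)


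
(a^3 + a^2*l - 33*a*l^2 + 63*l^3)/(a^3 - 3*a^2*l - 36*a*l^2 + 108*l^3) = (a^2 + 4*a*l - 21*l^2)/(a^2 - 36*l^2)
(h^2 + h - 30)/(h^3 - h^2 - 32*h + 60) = 1/(h - 2)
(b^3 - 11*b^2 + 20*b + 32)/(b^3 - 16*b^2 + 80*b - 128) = (b + 1)/(b - 4)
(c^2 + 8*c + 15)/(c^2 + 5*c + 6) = (c + 5)/(c + 2)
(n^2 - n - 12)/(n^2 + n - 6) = (n - 4)/(n - 2)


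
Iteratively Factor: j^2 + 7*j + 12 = (j + 3)*(j + 4)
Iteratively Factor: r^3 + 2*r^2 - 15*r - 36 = (r + 3)*(r^2 - r - 12) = (r + 3)^2*(r - 4)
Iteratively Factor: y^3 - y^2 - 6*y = (y - 3)*(y^2 + 2*y) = (y - 3)*(y + 2)*(y)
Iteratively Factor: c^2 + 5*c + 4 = (c + 4)*(c + 1)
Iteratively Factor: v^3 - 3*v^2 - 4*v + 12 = (v - 3)*(v^2 - 4) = (v - 3)*(v - 2)*(v + 2)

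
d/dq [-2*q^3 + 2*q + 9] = 2 - 6*q^2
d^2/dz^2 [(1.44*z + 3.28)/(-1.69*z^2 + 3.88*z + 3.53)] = ((1.44*z + 3.28)*(3.38*z - 3.88)*(6.76*z - 7.76) + (14.6016*z - 0.0879999999999992)*(-1.69*z^2 + 3.88*z + 3.53))/(-1.69*z^2 + 3.88*z + 3.53)^3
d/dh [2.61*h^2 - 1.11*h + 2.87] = 5.22*h - 1.11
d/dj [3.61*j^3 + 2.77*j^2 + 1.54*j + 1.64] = 10.83*j^2 + 5.54*j + 1.54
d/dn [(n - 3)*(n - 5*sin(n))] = n + (3 - n)*(5*cos(n) - 1) - 5*sin(n)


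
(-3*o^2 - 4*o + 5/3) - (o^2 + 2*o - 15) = -4*o^2 - 6*o + 50/3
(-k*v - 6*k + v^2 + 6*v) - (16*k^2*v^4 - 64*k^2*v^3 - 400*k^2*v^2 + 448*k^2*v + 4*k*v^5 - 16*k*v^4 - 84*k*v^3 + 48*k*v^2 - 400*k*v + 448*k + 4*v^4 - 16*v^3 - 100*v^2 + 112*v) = -16*k^2*v^4 + 64*k^2*v^3 + 400*k^2*v^2 - 448*k^2*v - 4*k*v^5 + 16*k*v^4 + 84*k*v^3 - 48*k*v^2 + 399*k*v - 454*k - 4*v^4 + 16*v^3 + 101*v^2 - 106*v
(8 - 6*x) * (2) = 16 - 12*x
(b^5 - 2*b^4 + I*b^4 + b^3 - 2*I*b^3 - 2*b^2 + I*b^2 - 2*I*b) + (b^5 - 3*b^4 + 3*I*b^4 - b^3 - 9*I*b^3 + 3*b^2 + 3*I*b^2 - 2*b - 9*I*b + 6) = 2*b^5 - 5*b^4 + 4*I*b^4 - 11*I*b^3 + b^2 + 4*I*b^2 - 2*b - 11*I*b + 6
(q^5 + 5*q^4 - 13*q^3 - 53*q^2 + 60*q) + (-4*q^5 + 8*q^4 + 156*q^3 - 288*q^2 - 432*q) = -3*q^5 + 13*q^4 + 143*q^3 - 341*q^2 - 372*q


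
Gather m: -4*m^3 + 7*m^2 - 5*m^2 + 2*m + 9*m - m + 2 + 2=-4*m^3 + 2*m^2 + 10*m + 4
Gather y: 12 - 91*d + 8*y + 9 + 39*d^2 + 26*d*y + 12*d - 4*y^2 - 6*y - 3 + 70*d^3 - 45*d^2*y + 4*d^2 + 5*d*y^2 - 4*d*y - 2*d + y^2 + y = 70*d^3 + 43*d^2 - 81*d + y^2*(5*d - 3) + y*(-45*d^2 + 22*d + 3) + 18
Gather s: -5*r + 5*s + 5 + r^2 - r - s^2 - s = r^2 - 6*r - s^2 + 4*s + 5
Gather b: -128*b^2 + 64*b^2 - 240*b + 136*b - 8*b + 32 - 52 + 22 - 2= -64*b^2 - 112*b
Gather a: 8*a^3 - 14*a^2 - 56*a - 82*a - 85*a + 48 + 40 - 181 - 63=8*a^3 - 14*a^2 - 223*a - 156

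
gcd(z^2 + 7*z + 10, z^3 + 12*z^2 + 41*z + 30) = z + 5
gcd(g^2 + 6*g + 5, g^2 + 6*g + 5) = g^2 + 6*g + 5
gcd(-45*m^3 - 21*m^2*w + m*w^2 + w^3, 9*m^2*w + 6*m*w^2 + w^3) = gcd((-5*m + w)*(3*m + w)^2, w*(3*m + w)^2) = 9*m^2 + 6*m*w + w^2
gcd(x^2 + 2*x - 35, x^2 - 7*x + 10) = x - 5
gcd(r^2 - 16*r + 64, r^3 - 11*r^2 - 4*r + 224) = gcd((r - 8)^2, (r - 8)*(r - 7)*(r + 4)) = r - 8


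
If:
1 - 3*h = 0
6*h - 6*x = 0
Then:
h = 1/3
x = 1/3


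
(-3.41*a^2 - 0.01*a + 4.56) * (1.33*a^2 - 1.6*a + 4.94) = -4.5353*a^4 + 5.4427*a^3 - 10.7646*a^2 - 7.3454*a + 22.5264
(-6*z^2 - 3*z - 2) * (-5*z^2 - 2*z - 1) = 30*z^4 + 27*z^3 + 22*z^2 + 7*z + 2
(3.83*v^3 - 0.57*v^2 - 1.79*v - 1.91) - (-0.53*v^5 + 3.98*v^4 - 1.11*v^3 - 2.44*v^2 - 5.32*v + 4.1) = 0.53*v^5 - 3.98*v^4 + 4.94*v^3 + 1.87*v^2 + 3.53*v - 6.01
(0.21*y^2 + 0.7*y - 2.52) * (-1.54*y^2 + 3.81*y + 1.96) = -0.3234*y^4 - 0.2779*y^3 + 6.9594*y^2 - 8.2292*y - 4.9392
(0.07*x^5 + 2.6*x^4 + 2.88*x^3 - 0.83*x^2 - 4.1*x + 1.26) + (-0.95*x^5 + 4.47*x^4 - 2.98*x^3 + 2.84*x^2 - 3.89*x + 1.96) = -0.88*x^5 + 7.07*x^4 - 0.1*x^3 + 2.01*x^2 - 7.99*x + 3.22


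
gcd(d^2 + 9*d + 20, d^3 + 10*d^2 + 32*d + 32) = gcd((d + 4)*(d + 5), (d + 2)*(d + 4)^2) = d + 4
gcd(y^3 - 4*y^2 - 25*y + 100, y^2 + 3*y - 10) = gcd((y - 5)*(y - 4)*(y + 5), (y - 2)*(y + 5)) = y + 5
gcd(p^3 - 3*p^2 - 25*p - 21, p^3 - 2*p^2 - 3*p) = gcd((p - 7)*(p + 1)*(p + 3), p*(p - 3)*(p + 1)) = p + 1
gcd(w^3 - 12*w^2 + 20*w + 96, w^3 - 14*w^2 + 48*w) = w^2 - 14*w + 48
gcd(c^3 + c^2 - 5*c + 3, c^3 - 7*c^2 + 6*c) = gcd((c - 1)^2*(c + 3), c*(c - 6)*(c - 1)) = c - 1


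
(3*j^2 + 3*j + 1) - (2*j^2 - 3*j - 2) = j^2 + 6*j + 3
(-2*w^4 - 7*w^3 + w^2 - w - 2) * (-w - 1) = 2*w^5 + 9*w^4 + 6*w^3 + 3*w + 2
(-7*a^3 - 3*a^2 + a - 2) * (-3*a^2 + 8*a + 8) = 21*a^5 - 47*a^4 - 83*a^3 - 10*a^2 - 8*a - 16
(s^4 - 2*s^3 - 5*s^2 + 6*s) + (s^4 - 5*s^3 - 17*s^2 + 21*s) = 2*s^4 - 7*s^3 - 22*s^2 + 27*s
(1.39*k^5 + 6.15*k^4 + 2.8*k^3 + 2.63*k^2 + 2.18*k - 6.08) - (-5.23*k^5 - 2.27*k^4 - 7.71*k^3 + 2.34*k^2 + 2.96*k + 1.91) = 6.62*k^5 + 8.42*k^4 + 10.51*k^3 + 0.29*k^2 - 0.78*k - 7.99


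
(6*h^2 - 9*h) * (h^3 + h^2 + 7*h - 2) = 6*h^5 - 3*h^4 + 33*h^3 - 75*h^2 + 18*h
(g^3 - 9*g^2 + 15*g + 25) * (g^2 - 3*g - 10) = g^5 - 12*g^4 + 32*g^3 + 70*g^2 - 225*g - 250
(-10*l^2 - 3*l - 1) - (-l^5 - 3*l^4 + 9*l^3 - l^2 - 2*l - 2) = l^5 + 3*l^4 - 9*l^3 - 9*l^2 - l + 1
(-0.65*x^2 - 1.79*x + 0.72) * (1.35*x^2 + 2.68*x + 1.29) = -0.8775*x^4 - 4.1585*x^3 - 4.6637*x^2 - 0.3795*x + 0.9288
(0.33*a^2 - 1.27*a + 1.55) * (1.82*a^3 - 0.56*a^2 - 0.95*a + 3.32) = 0.6006*a^5 - 2.4962*a^4 + 3.2187*a^3 + 1.4341*a^2 - 5.6889*a + 5.146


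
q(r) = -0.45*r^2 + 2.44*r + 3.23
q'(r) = 2.44 - 0.9*r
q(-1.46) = -1.29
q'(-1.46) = 3.75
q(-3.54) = -11.05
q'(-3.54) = 5.63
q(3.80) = 6.00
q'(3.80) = -0.98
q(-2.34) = -4.94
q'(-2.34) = 4.55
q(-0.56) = 1.72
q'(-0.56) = 2.94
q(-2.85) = -7.38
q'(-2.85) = 5.00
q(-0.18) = 2.78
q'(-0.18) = 2.60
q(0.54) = 4.42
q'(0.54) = 1.95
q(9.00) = -11.26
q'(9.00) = -5.66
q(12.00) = -32.29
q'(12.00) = -8.36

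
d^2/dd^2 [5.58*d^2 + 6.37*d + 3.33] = 11.1600000000000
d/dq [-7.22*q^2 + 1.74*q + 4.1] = 1.74 - 14.44*q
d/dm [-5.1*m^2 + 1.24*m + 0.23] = 1.24 - 10.2*m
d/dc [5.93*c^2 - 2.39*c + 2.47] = 11.86*c - 2.39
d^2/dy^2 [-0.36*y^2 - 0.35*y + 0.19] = -0.720000000000000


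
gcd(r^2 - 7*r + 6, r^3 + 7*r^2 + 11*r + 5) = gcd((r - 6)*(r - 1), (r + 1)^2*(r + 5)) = 1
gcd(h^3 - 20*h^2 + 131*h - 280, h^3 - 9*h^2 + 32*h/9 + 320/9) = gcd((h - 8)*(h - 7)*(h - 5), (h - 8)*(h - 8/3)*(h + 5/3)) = h - 8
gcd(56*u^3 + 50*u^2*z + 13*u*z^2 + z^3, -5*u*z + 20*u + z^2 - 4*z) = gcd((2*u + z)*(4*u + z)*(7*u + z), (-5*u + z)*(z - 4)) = 1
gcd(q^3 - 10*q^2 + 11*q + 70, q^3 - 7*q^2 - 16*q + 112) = q - 7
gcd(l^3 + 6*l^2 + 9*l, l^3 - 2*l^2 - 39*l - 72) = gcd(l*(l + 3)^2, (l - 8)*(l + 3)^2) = l^2 + 6*l + 9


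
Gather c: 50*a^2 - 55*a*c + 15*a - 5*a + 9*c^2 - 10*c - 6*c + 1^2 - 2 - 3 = 50*a^2 + 10*a + 9*c^2 + c*(-55*a - 16) - 4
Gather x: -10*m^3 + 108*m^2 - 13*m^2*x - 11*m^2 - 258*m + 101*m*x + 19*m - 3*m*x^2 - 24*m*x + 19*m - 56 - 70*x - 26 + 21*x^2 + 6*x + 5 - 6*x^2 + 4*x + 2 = -10*m^3 + 97*m^2 - 220*m + x^2*(15 - 3*m) + x*(-13*m^2 + 77*m - 60) - 75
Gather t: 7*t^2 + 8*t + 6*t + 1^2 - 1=7*t^2 + 14*t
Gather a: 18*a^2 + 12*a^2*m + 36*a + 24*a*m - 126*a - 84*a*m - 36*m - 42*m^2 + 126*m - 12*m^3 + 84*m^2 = a^2*(12*m + 18) + a*(-60*m - 90) - 12*m^3 + 42*m^2 + 90*m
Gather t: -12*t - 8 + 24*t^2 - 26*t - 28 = 24*t^2 - 38*t - 36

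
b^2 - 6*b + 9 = (b - 3)^2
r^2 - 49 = (r - 7)*(r + 7)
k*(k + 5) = k^2 + 5*k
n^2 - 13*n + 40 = (n - 8)*(n - 5)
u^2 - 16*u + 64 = (u - 8)^2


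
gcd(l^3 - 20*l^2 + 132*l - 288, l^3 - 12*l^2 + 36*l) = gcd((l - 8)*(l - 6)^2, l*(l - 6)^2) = l^2 - 12*l + 36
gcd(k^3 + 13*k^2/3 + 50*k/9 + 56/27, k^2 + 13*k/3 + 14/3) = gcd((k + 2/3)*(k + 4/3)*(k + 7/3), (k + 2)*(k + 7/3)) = k + 7/3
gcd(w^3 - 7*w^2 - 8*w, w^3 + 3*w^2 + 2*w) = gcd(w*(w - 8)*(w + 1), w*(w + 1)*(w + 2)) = w^2 + w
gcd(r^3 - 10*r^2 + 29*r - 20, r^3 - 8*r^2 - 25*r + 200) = r - 5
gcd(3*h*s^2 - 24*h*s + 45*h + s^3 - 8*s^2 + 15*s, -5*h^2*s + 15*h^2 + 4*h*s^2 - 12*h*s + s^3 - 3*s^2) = s - 3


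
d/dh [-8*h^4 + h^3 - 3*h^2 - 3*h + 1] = -32*h^3 + 3*h^2 - 6*h - 3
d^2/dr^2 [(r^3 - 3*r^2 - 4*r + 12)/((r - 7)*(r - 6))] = 24*(7*r^3 - 102*r^2 + 444*r - 496)/(r^6 - 39*r^5 + 633*r^4 - 5473*r^3 + 26586*r^2 - 68796*r + 74088)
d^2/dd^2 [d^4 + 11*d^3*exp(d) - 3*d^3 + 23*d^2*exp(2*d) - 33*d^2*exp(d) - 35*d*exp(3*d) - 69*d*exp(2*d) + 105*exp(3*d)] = 11*d^3*exp(d) + 92*d^2*exp(2*d) + 33*d^2*exp(d) + 12*d^2 - 315*d*exp(3*d) - 92*d*exp(2*d) - 66*d*exp(d) - 18*d + 735*exp(3*d) - 230*exp(2*d) - 66*exp(d)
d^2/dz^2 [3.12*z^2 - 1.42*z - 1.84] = 6.24000000000000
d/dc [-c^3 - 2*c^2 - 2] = c*(-3*c - 4)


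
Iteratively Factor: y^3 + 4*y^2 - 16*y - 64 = (y + 4)*(y^2 - 16) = (y + 4)^2*(y - 4)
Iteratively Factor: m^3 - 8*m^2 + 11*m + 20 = (m - 5)*(m^2 - 3*m - 4) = (m - 5)*(m + 1)*(m - 4)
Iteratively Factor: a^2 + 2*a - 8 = (a + 4)*(a - 2)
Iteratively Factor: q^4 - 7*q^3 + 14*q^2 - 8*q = (q - 2)*(q^3 - 5*q^2 + 4*q) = (q - 2)*(q - 1)*(q^2 - 4*q) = (q - 4)*(q - 2)*(q - 1)*(q)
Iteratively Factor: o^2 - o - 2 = (o + 1)*(o - 2)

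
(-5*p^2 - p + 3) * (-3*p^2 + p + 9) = 15*p^4 - 2*p^3 - 55*p^2 - 6*p + 27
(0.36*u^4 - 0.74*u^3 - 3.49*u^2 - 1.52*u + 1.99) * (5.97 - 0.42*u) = -0.1512*u^5 + 2.46*u^4 - 2.952*u^3 - 20.1969*u^2 - 9.9102*u + 11.8803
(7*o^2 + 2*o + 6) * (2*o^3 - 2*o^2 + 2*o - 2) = 14*o^5 - 10*o^4 + 22*o^3 - 22*o^2 + 8*o - 12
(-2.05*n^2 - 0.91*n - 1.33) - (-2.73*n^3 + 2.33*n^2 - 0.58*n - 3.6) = 2.73*n^3 - 4.38*n^2 - 0.33*n + 2.27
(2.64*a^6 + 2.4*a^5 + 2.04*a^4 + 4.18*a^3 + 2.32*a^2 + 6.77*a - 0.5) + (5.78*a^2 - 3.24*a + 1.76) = 2.64*a^6 + 2.4*a^5 + 2.04*a^4 + 4.18*a^3 + 8.1*a^2 + 3.53*a + 1.26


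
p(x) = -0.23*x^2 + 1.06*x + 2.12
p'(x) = 1.06 - 0.46*x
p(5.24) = 1.36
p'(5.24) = -1.35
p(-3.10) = -3.38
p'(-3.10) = 2.49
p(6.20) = -0.15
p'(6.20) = -1.79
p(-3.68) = -4.90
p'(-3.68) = 2.75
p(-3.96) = -5.68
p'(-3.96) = 2.88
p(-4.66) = -7.81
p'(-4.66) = 3.20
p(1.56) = 3.21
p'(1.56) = 0.34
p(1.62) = 3.23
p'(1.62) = 0.31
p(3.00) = 3.23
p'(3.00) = -0.32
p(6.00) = 0.20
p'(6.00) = -1.70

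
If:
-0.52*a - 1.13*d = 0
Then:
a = -2.17307692307692*d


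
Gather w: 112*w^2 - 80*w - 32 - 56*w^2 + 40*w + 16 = 56*w^2 - 40*w - 16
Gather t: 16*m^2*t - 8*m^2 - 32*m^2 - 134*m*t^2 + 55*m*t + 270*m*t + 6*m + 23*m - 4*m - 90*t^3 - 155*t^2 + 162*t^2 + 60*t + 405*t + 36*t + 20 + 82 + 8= -40*m^2 + 25*m - 90*t^3 + t^2*(7 - 134*m) + t*(16*m^2 + 325*m + 501) + 110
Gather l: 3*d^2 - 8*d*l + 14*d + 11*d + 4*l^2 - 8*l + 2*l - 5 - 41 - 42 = 3*d^2 + 25*d + 4*l^2 + l*(-8*d - 6) - 88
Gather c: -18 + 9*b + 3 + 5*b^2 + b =5*b^2 + 10*b - 15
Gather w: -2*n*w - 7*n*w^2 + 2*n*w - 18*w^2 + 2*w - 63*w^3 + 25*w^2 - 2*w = -63*w^3 + w^2*(7 - 7*n)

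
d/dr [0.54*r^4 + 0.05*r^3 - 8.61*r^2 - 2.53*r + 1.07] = 2.16*r^3 + 0.15*r^2 - 17.22*r - 2.53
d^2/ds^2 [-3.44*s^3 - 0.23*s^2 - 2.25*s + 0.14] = -20.64*s - 0.46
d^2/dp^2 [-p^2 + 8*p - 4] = -2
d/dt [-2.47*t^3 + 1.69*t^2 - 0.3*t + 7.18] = -7.41*t^2 + 3.38*t - 0.3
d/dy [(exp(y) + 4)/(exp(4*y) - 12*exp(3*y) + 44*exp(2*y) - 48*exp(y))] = (-3*exp(4*y) + 8*exp(3*y) + 100*exp(2*y) - 352*exp(y) + 192)*exp(-y)/(exp(6*y) - 24*exp(5*y) + 232*exp(4*y) - 1152*exp(3*y) + 3088*exp(2*y) - 4224*exp(y) + 2304)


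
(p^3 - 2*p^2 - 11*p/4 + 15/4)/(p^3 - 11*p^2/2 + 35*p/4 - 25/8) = 2*(2*p^2 + p - 3)/(4*p^2 - 12*p + 5)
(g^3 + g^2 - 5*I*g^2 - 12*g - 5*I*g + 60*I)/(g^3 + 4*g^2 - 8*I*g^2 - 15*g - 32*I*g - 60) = (g - 3)/(g - 3*I)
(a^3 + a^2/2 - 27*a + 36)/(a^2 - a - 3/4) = 2*(a^2 + 2*a - 24)/(2*a + 1)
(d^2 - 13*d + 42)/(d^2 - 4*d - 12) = (d - 7)/(d + 2)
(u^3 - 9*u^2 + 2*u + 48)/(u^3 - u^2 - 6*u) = (u - 8)/u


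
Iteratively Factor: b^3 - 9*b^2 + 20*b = (b - 5)*(b^2 - 4*b) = (b - 5)*(b - 4)*(b)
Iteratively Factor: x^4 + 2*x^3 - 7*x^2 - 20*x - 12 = (x + 2)*(x^3 - 7*x - 6) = (x + 2)^2*(x^2 - 2*x - 3) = (x - 3)*(x + 2)^2*(x + 1)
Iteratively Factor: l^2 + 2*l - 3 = (l - 1)*(l + 3)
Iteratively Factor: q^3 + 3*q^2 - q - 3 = (q - 1)*(q^2 + 4*q + 3) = (q - 1)*(q + 1)*(q + 3)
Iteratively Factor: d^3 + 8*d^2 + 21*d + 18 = (d + 3)*(d^2 + 5*d + 6) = (d + 2)*(d + 3)*(d + 3)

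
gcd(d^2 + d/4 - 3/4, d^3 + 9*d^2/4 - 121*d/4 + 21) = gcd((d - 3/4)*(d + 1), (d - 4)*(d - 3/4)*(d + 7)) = d - 3/4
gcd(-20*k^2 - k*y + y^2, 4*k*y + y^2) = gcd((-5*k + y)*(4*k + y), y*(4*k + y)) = 4*k + y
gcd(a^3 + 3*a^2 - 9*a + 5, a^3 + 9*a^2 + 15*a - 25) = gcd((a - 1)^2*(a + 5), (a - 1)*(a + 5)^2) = a^2 + 4*a - 5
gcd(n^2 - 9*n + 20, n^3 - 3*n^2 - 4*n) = n - 4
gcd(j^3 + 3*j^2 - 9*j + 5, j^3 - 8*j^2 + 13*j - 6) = j^2 - 2*j + 1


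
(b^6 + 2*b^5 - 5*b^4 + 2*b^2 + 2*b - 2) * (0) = 0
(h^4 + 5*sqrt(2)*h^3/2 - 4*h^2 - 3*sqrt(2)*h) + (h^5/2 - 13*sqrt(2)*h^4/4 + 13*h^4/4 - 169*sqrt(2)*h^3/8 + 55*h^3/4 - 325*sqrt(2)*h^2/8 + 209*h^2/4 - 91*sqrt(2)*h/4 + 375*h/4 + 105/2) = h^5/2 - 13*sqrt(2)*h^4/4 + 17*h^4/4 - 149*sqrt(2)*h^3/8 + 55*h^3/4 - 325*sqrt(2)*h^2/8 + 193*h^2/4 - 103*sqrt(2)*h/4 + 375*h/4 + 105/2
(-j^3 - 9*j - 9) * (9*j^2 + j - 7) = -9*j^5 - j^4 - 74*j^3 - 90*j^2 + 54*j + 63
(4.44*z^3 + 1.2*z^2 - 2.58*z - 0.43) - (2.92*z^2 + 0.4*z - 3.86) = 4.44*z^3 - 1.72*z^2 - 2.98*z + 3.43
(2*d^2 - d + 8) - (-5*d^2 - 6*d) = 7*d^2 + 5*d + 8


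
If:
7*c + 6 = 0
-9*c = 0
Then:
No Solution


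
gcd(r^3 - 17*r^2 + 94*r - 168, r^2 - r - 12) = r - 4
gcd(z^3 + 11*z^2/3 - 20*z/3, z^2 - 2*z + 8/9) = z - 4/3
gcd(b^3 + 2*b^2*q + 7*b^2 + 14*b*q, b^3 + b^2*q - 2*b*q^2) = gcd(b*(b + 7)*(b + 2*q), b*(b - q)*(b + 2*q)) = b^2 + 2*b*q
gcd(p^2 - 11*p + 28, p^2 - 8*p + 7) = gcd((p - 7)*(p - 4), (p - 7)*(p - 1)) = p - 7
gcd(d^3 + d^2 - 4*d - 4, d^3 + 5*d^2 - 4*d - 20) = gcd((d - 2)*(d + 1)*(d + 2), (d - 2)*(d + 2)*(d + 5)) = d^2 - 4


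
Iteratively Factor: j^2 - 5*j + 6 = (j - 2)*(j - 3)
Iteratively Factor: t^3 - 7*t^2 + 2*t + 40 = (t - 5)*(t^2 - 2*t - 8) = (t - 5)*(t - 4)*(t + 2)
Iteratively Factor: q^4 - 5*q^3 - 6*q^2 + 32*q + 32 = (q - 4)*(q^3 - q^2 - 10*q - 8) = (q - 4)^2*(q^2 + 3*q + 2) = (q - 4)^2*(q + 2)*(q + 1)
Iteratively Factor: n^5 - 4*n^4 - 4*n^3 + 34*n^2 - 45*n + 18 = (n + 3)*(n^4 - 7*n^3 + 17*n^2 - 17*n + 6) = (n - 1)*(n + 3)*(n^3 - 6*n^2 + 11*n - 6) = (n - 1)^2*(n + 3)*(n^2 - 5*n + 6) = (n - 3)*(n - 1)^2*(n + 3)*(n - 2)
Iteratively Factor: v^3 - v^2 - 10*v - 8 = (v - 4)*(v^2 + 3*v + 2) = (v - 4)*(v + 1)*(v + 2)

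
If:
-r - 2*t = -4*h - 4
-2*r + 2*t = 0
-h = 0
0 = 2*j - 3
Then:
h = 0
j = 3/2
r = 4/3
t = 4/3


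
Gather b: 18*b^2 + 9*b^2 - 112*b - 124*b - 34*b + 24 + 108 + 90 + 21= 27*b^2 - 270*b + 243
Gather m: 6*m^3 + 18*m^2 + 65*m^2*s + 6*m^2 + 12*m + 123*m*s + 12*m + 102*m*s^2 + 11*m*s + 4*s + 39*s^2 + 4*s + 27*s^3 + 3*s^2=6*m^3 + m^2*(65*s + 24) + m*(102*s^2 + 134*s + 24) + 27*s^3 + 42*s^2 + 8*s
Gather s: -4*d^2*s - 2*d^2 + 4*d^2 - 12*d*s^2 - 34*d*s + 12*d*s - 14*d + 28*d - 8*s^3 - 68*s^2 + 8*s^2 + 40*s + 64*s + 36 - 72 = 2*d^2 + 14*d - 8*s^3 + s^2*(-12*d - 60) + s*(-4*d^2 - 22*d + 104) - 36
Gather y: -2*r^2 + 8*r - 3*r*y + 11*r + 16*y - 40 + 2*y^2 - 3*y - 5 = -2*r^2 + 19*r + 2*y^2 + y*(13 - 3*r) - 45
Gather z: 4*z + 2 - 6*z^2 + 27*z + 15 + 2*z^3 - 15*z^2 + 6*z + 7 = 2*z^3 - 21*z^2 + 37*z + 24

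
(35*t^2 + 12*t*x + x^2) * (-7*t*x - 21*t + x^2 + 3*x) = -245*t^3*x - 735*t^3 - 49*t^2*x^2 - 147*t^2*x + 5*t*x^3 + 15*t*x^2 + x^4 + 3*x^3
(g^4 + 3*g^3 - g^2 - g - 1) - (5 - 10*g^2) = g^4 + 3*g^3 + 9*g^2 - g - 6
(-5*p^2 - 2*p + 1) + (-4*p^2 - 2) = -9*p^2 - 2*p - 1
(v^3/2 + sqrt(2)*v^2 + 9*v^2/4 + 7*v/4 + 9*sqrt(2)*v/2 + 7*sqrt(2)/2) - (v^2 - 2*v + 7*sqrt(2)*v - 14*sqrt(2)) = v^3/2 + 5*v^2/4 + sqrt(2)*v^2 - 5*sqrt(2)*v/2 + 15*v/4 + 35*sqrt(2)/2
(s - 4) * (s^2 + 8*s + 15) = s^3 + 4*s^2 - 17*s - 60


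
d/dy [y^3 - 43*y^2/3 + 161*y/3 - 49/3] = 3*y^2 - 86*y/3 + 161/3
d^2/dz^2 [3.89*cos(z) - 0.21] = -3.89*cos(z)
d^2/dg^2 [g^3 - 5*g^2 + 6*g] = 6*g - 10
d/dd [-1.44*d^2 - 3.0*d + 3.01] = -2.88*d - 3.0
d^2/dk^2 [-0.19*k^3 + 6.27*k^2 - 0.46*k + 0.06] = 12.54 - 1.14*k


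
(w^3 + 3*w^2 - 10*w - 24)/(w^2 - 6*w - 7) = (-w^3 - 3*w^2 + 10*w + 24)/(-w^2 + 6*w + 7)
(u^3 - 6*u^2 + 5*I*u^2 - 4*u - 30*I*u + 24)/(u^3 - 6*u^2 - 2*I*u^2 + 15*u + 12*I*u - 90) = (u^2 + 5*I*u - 4)/(u^2 - 2*I*u + 15)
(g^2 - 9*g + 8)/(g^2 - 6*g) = (g^2 - 9*g + 8)/(g*(g - 6))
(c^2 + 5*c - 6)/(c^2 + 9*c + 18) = (c - 1)/(c + 3)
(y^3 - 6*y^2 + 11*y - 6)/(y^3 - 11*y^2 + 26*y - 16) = (y - 3)/(y - 8)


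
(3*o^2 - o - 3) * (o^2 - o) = 3*o^4 - 4*o^3 - 2*o^2 + 3*o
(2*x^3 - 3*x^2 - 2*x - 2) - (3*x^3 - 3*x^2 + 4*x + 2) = -x^3 - 6*x - 4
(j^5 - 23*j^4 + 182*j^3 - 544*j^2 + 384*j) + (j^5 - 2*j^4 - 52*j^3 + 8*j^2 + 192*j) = 2*j^5 - 25*j^4 + 130*j^3 - 536*j^2 + 576*j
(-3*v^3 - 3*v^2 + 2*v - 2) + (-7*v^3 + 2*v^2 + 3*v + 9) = -10*v^3 - v^2 + 5*v + 7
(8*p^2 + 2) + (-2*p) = 8*p^2 - 2*p + 2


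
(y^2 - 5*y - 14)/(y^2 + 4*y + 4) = (y - 7)/(y + 2)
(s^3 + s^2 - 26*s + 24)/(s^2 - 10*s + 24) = (s^2 + 5*s - 6)/(s - 6)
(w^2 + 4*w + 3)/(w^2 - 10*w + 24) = (w^2 + 4*w + 3)/(w^2 - 10*w + 24)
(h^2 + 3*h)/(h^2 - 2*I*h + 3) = h*(h + 3)/(h^2 - 2*I*h + 3)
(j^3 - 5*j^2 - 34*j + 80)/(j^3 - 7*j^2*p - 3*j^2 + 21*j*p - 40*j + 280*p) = (2 - j)/(-j + 7*p)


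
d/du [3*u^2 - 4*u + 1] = 6*u - 4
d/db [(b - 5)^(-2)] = -2/(b - 5)^3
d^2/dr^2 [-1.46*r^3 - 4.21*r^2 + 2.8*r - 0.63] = -8.76*r - 8.42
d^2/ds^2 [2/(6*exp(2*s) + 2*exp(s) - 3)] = 4*(4*(6*exp(s) + 1)^2*exp(s) - (12*exp(s) + 1)*(6*exp(2*s) + 2*exp(s) - 3))*exp(s)/(6*exp(2*s) + 2*exp(s) - 3)^3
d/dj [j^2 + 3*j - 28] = 2*j + 3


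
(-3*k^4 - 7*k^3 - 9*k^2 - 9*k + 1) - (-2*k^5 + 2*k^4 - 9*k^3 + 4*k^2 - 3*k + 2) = 2*k^5 - 5*k^4 + 2*k^3 - 13*k^2 - 6*k - 1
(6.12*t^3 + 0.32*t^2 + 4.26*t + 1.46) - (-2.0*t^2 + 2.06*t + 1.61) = 6.12*t^3 + 2.32*t^2 + 2.2*t - 0.15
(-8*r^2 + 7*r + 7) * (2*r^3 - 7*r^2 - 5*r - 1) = -16*r^5 + 70*r^4 + 5*r^3 - 76*r^2 - 42*r - 7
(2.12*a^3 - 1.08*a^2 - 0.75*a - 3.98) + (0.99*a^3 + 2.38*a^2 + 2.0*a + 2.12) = 3.11*a^3 + 1.3*a^2 + 1.25*a - 1.86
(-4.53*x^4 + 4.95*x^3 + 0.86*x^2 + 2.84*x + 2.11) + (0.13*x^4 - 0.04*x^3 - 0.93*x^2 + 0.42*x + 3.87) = -4.4*x^4 + 4.91*x^3 - 0.0700000000000001*x^2 + 3.26*x + 5.98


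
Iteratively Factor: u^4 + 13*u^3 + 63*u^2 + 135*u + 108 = (u + 3)*(u^3 + 10*u^2 + 33*u + 36) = (u + 3)^2*(u^2 + 7*u + 12) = (u + 3)^3*(u + 4)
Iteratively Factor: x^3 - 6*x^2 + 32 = (x - 4)*(x^2 - 2*x - 8) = (x - 4)*(x + 2)*(x - 4)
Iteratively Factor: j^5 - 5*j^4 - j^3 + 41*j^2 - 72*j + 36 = (j - 3)*(j^4 - 2*j^3 - 7*j^2 + 20*j - 12) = (j - 3)*(j + 3)*(j^3 - 5*j^2 + 8*j - 4) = (j - 3)*(j - 2)*(j + 3)*(j^2 - 3*j + 2) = (j - 3)*(j - 2)*(j - 1)*(j + 3)*(j - 2)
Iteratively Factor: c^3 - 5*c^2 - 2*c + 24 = (c - 4)*(c^2 - c - 6) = (c - 4)*(c + 2)*(c - 3)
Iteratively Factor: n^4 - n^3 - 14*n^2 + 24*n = (n - 2)*(n^3 + n^2 - 12*n) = (n - 3)*(n - 2)*(n^2 + 4*n) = n*(n - 3)*(n - 2)*(n + 4)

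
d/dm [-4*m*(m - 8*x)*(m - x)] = -12*m^2 + 72*m*x - 32*x^2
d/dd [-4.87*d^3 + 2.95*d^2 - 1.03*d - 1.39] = -14.61*d^2 + 5.9*d - 1.03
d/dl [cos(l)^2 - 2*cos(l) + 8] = 2*(1 - cos(l))*sin(l)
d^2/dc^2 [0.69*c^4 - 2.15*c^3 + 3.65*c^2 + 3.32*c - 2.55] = 8.28*c^2 - 12.9*c + 7.3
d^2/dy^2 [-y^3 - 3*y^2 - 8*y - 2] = -6*y - 6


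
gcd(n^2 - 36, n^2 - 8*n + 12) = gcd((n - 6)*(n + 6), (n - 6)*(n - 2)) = n - 6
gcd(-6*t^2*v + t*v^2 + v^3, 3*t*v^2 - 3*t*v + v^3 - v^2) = 3*t*v + v^2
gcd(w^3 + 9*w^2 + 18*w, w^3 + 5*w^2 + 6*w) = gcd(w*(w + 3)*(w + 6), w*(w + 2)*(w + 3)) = w^2 + 3*w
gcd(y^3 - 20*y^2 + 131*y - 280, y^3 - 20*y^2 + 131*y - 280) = y^3 - 20*y^2 + 131*y - 280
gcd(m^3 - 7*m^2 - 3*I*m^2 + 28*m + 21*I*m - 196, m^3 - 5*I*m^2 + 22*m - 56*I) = m^2 - 3*I*m + 28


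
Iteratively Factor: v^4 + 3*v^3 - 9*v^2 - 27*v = (v + 3)*(v^3 - 9*v) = (v + 3)^2*(v^2 - 3*v) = (v - 3)*(v + 3)^2*(v)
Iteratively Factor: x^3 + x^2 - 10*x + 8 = (x - 2)*(x^2 + 3*x - 4) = (x - 2)*(x - 1)*(x + 4)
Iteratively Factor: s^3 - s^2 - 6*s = (s - 3)*(s^2 + 2*s) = (s - 3)*(s + 2)*(s)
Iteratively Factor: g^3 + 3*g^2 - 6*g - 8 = (g + 4)*(g^2 - g - 2) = (g + 1)*(g + 4)*(g - 2)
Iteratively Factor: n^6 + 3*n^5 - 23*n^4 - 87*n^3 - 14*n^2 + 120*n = (n)*(n^5 + 3*n^4 - 23*n^3 - 87*n^2 - 14*n + 120) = n*(n + 4)*(n^4 - n^3 - 19*n^2 - 11*n + 30) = n*(n + 2)*(n + 4)*(n^3 - 3*n^2 - 13*n + 15) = n*(n + 2)*(n + 3)*(n + 4)*(n^2 - 6*n + 5) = n*(n - 1)*(n + 2)*(n + 3)*(n + 4)*(n - 5)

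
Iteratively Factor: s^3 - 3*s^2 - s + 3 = (s + 1)*(s^2 - 4*s + 3) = (s - 3)*(s + 1)*(s - 1)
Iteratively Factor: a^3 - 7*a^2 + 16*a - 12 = (a - 2)*(a^2 - 5*a + 6) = (a - 3)*(a - 2)*(a - 2)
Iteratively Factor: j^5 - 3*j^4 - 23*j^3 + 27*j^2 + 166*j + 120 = (j - 5)*(j^4 + 2*j^3 - 13*j^2 - 38*j - 24) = (j - 5)*(j + 1)*(j^3 + j^2 - 14*j - 24) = (j - 5)*(j + 1)*(j + 2)*(j^2 - j - 12) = (j - 5)*(j - 4)*(j + 1)*(j + 2)*(j + 3)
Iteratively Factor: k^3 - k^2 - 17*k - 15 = (k + 3)*(k^2 - 4*k - 5) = (k + 1)*(k + 3)*(k - 5)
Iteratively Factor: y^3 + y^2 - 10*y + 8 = (y - 2)*(y^2 + 3*y - 4) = (y - 2)*(y + 4)*(y - 1)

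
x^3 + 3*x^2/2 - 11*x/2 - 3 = (x - 2)*(x + 1/2)*(x + 3)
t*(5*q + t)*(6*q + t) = 30*q^2*t + 11*q*t^2 + t^3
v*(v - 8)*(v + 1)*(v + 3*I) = v^4 - 7*v^3 + 3*I*v^3 - 8*v^2 - 21*I*v^2 - 24*I*v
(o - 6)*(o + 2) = o^2 - 4*o - 12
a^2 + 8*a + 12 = (a + 2)*(a + 6)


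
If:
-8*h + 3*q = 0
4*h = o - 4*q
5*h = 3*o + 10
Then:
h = -10/39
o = -440/117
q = -80/117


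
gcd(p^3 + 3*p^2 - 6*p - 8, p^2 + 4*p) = p + 4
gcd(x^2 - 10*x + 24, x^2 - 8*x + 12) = x - 6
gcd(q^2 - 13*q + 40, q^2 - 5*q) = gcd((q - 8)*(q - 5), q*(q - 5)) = q - 5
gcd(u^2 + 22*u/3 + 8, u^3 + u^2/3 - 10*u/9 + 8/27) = u + 4/3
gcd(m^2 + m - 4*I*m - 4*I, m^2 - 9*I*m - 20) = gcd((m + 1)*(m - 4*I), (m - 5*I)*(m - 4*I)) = m - 4*I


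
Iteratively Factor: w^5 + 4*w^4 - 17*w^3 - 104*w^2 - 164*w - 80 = (w + 2)*(w^4 + 2*w^3 - 21*w^2 - 62*w - 40) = (w + 2)*(w + 4)*(w^3 - 2*w^2 - 13*w - 10) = (w - 5)*(w + 2)*(w + 4)*(w^2 + 3*w + 2) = (w - 5)*(w + 1)*(w + 2)*(w + 4)*(w + 2)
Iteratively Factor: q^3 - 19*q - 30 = (q + 2)*(q^2 - 2*q - 15) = (q - 5)*(q + 2)*(q + 3)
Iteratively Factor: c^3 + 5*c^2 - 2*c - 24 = (c + 4)*(c^2 + c - 6) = (c - 2)*(c + 4)*(c + 3)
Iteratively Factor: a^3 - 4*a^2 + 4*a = (a - 2)*(a^2 - 2*a) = a*(a - 2)*(a - 2)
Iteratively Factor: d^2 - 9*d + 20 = (d - 4)*(d - 5)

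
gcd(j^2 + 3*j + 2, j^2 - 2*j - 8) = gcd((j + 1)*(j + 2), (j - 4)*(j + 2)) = j + 2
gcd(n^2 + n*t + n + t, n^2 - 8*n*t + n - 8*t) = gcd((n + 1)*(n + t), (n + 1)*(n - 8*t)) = n + 1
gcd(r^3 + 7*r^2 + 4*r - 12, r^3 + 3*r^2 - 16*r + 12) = r^2 + 5*r - 6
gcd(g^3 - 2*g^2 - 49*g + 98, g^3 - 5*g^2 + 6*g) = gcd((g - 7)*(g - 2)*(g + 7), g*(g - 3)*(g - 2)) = g - 2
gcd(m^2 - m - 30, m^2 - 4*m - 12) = m - 6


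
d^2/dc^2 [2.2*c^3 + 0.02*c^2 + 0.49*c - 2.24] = 13.2*c + 0.04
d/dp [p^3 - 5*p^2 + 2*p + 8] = 3*p^2 - 10*p + 2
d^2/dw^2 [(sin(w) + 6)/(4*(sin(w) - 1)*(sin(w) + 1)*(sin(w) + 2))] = (-15*(1 - cos(w)^2)^2 - sin(w)^5 + 69*sin(w)*cos(w)^2/2 - 85*sin(w)/2 + 22*cos(w)^2 - 36)/((sin(w) + 2)^3*cos(w)^4)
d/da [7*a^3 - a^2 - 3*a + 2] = 21*a^2 - 2*a - 3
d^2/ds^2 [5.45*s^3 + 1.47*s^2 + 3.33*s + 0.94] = 32.7*s + 2.94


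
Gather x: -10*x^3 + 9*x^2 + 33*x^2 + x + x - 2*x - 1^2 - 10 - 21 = -10*x^3 + 42*x^2 - 32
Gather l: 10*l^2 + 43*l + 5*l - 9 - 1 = 10*l^2 + 48*l - 10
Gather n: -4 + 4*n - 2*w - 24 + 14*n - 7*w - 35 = 18*n - 9*w - 63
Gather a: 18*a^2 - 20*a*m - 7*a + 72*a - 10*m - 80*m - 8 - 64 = 18*a^2 + a*(65 - 20*m) - 90*m - 72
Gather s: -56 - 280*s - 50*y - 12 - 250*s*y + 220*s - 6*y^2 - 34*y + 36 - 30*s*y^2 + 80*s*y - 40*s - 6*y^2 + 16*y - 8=s*(-30*y^2 - 170*y - 100) - 12*y^2 - 68*y - 40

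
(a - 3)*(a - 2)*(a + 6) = a^3 + a^2 - 24*a + 36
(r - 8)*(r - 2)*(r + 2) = r^3 - 8*r^2 - 4*r + 32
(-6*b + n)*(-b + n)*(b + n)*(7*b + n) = 42*b^4 - b^3*n - 43*b^2*n^2 + b*n^3 + n^4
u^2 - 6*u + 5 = (u - 5)*(u - 1)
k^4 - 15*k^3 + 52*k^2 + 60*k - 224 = (k - 8)*(k - 7)*(k - 2)*(k + 2)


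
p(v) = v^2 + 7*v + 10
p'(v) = 2*v + 7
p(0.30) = 12.19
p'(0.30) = 7.60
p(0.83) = 16.50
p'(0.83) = 8.66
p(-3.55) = -2.25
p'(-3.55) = -0.10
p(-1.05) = 3.75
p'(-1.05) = 4.90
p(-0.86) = 4.72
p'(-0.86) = 5.28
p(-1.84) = 0.51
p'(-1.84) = 3.32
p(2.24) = 30.70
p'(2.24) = 11.48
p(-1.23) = 2.90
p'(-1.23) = 4.54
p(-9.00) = 28.00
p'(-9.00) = -11.00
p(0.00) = 10.00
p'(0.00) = 7.00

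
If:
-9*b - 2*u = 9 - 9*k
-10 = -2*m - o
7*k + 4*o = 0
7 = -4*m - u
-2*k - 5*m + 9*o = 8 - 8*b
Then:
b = 3741/569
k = 504/569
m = 3286/569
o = -882/569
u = -17127/569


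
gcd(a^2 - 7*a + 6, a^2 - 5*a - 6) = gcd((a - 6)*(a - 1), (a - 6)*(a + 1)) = a - 6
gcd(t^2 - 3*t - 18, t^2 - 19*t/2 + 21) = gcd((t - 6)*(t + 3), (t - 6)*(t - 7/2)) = t - 6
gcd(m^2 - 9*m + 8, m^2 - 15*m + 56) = m - 8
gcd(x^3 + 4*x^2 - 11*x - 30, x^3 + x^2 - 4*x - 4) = x + 2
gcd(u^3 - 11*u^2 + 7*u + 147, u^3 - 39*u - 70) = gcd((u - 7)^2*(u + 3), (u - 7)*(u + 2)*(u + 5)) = u - 7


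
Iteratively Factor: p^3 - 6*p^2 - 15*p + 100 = (p + 4)*(p^2 - 10*p + 25) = (p - 5)*(p + 4)*(p - 5)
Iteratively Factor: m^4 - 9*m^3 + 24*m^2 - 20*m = (m - 5)*(m^3 - 4*m^2 + 4*m) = (m - 5)*(m - 2)*(m^2 - 2*m) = (m - 5)*(m - 2)^2*(m)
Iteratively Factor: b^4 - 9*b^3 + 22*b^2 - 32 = (b - 4)*(b^3 - 5*b^2 + 2*b + 8) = (b - 4)^2*(b^2 - b - 2) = (b - 4)^2*(b - 2)*(b + 1)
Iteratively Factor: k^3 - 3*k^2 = (k)*(k^2 - 3*k) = k*(k - 3)*(k)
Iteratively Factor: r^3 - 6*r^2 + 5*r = (r - 1)*(r^2 - 5*r) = (r - 5)*(r - 1)*(r)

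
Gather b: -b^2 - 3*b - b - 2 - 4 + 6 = -b^2 - 4*b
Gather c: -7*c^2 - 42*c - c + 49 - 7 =-7*c^2 - 43*c + 42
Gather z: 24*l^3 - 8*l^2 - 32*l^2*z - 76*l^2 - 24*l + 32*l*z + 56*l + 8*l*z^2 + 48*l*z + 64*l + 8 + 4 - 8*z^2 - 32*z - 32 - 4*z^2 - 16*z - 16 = 24*l^3 - 84*l^2 + 96*l + z^2*(8*l - 12) + z*(-32*l^2 + 80*l - 48) - 36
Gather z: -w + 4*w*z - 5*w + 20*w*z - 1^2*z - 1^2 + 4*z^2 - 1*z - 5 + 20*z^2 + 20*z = -6*w + 24*z^2 + z*(24*w + 18) - 6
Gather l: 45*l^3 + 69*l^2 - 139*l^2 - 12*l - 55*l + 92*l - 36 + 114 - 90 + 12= 45*l^3 - 70*l^2 + 25*l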